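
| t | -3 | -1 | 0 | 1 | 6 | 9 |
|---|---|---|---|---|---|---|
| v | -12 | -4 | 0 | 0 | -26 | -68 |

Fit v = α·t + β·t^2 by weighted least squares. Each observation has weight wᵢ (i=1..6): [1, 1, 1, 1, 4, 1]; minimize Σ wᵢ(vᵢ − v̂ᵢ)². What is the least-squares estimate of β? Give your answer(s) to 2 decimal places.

β = -0.99

Sums needed: Σwᵢ·t·t = 236, Σwᵢ·t·t^2 = 1566, Σwᵢ·t^2·t^2 = 11828.
Right-hand side: Σwᵢ·t·v = -1196, Σwᵢ·t^2·v = -9364.
Normal equations: [[236, 1566]; [1566, 11828]]·[α, β]ᵀ = [-1196, -9364]ᵀ.
Determinant 236·11828 − 1566² = 339052.
α = ((-1196)·11828 − 1566·(-9364))/339052 = 129434/84763; β = (236·(-9364) − 1566·(-1196))/339052 = -84242/84763.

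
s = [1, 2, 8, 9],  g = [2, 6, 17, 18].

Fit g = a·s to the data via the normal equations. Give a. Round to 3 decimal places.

Sums needed: Σs·s = 150.
Moment sums: Σs·g = 312.
Normal equations: [[150]]·[a]ᵀ = [312]ᵀ.
Hence a = 312 / 150 ≈ 2.08.

a = 2.080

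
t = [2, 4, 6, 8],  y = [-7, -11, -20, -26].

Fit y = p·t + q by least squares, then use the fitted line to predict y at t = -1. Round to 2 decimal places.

The normal system XᵀX·[p, q]ᵀ = Xᵀy is [[120, 20]; [20, 4]]·[p, q]ᵀ = [-386, -64]ᵀ.
Determinant 120·4 − 20² = 80.
p = ((-386)·4 − 20·(-64))/80 = -33/10; q = (120·(-64) − 20·(-386))/80 = 1/2.
At t = -1: ŷ = (-33/10)·(-1) + (1/2)·(1) = 19/5.

ŷ = 3.80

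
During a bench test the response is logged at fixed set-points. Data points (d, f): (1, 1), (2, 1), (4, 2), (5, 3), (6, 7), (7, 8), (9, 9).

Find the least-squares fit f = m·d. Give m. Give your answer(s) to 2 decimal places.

Setting ∂/∂m … = 0 gives: 212·m = 205.
Hence m = 205 / 212 ≈ 0.966981.

m = 0.97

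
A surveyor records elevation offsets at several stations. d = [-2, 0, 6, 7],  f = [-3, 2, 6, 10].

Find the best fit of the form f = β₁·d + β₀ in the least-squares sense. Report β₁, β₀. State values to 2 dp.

Normal-equation sums: Σd·d = 89, Σd = 11, Σ1 = 4.
And Σd·f = 112, Σf = 15.
XᵀX·[β₁, β₀]ᵀ = Xᵀf becomes [[89, 11]; [11, 4]]·[β₁, β₀]ᵀ = [112, 15]ᵀ.
Determinant 89·4 − 11² = 235.
β₁ = (112·4 − 11·15)/235 = 283/235; β₀ = (89·15 − 11·112)/235 = 103/235.

β₁ = 1.20, β₀ = 0.44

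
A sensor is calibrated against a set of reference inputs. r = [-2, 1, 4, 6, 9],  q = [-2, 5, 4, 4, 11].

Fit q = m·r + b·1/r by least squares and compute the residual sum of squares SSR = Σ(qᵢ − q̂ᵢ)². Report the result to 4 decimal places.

With design matrix X, XᵀX = [[138, 5]; [5, 1753/1296]] and Xᵀq = [148, 80/9]ᵀ.
det = 138·(1753/1296) − 5² = 34919/216.
m = (148·(1753/1296) − 5·(80/9))/(34919/216) = 100922/104757; b = (138·(80/9) − 5·148)/(34919/216) = 105120/34919.
Residuals: 150010/104757, 107503/104757, -63500/104757, -79688/34919, 69663/34919; SSR = 1326118/104757.

SSR = 12.6590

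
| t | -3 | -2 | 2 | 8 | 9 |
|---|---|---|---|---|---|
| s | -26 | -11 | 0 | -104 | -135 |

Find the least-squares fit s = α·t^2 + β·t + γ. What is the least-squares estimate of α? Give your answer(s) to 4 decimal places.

The normal equations are: 10770·α + 1214·β + 162·γ = -17869;  1214·α + 162·β + 14·γ = -1947;  162·α + 14·β + 5·γ = -276.
(Σt^2·t^2 = 10770, Σt^2·t = 1214, Σt^2 = 162, Σt·t = 162, Σt = 14, Σ1 = 5, Σt^2·s = -17869, Σt·s = -1947, Σs = -276.)
Inverting the 3×3 Gram matrix, [α, β, γ]ᵀ = [-63539/31186, 47624/15593, 35251/15593]ᵀ.

α = -2.0374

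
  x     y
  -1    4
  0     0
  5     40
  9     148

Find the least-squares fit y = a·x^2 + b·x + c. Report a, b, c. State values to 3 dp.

Setting ∂/∂a … = 0 gives: 7187·a + 853·b + 107·c = 12992;  853·a + 107·b + 13·c = 1528;  107·a + 13·b + 4·c = 192.
(Σx^2·x^2 = 7187, Σx^2·x = 853, Σx^2 = 107, Σx·x = 107, Σx = 13, Σ1 = 4, Σx^2·y = 12992, Σx·y = 1528, Σy = 192.)
Row-reducing yields a = 577/275, b = -663/275, c = -16/55.

a = 2.098, b = -2.411, c = -0.291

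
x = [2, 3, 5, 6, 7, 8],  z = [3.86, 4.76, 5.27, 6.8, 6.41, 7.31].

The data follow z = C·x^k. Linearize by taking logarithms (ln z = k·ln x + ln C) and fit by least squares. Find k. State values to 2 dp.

Taking logs, ln z = k·ln x + ln C, so regress ln z on ln x.
Σln x = 9.2183, Σ(ln x)² = 15.5987, Σln z = 10.3370, Σln x·ln z = 16.5117.
Equations: 15.5987·k + 9.2183·ln C = 16.5117;  9.2183·k + 6·ln C = 10.3370.
Solving (det = 8.6152): k = 0.43883, ln C = 1.04862.

k = 0.44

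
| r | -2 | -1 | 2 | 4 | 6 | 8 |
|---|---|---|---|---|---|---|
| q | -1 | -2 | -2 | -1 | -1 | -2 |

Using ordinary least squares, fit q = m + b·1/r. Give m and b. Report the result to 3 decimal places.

The normal system XᵀX·[m, b]ᵀ = Xᵀq is [[6, -11/24]; [-11/24, 925/576]]·[m, b]ᵀ = [-9, 5/6]ᵀ.
Eliminating b: (925/576)·(row 1) − (-11/24)·(row 2) gives (5429/576)·m = (925/576)·(-9) − (-11/24)·(5/6) = -8105/576, so m = -8105/5429.
Then b = ((5/6) − (-11/24)·(-8105/5429))/(925/576) = 504/5429.

m = -1.493, b = 0.093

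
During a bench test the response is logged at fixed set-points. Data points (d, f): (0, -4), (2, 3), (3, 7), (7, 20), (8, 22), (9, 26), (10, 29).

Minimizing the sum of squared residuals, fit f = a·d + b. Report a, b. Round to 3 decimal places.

Setting ∂/∂a … = 0 gives: 307·a + 39·b = 867;  39·a + 7·b = 103.
Δ = 307·7 − 39² = 628.
a = (867·7 − 39·103)/628 = 513/157; b = (307·103 − 39·867)/628 = -548/157.

a = 3.268, b = -3.490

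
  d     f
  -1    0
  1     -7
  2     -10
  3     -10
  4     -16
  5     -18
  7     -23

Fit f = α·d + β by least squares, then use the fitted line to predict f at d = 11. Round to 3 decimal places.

f̂ = -34.857

Sums needed: Σd·d = 105, Σd = 21, Σ1 = 7.
And Σd·f = -372, Σf = -84.
Normal equations: [[105, 21]; [21, 7]]·[α, β]ᵀ = [-372, -84]ᵀ.
Δ = 105·7 − 21² = 294.
α = ((-372)·7 − 21·(-84))/294 = -20/7; β = (105·(-84) − 21·(-372))/294 = -24/7.
At d = 11: f̂ = (-20/7)·(11) + (-24/7)·(1) = -244/7.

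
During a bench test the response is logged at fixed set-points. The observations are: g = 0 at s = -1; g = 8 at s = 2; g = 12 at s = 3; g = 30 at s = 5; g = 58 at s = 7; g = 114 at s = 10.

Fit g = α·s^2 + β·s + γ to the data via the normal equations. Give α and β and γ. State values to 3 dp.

The normal system AᵀA·[α, β, γ]ᵀ = Aᵀg is [[13124, 1502, 188]; [1502, 188, 26]; [188, 26, 6]]·[α, β, γ]ᵀ = [15132, 1748, 222]ᵀ.
Inverting the 3×3 Gram matrix, [α, β, γ]ᵀ = [56761/54363, 49322/54363, 6397/18121]ᵀ.

α = 1.044, β = 0.907, γ = 0.353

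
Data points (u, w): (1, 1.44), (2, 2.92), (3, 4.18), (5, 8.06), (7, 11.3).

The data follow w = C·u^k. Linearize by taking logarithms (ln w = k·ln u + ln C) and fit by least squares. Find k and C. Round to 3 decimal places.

Let Y = ln w. Fitting Y = k·ln u + ln C by least squares:
AᵀA = [[8.0643, 5.3471]; [5.3471, 5]], rhs = [10.3913, 7.3783]ᵀ  (here Σln u = 5.3471, Σ(ln u)² = 8.0643, Σln w = 7.3783, Σln u·ln w = 10.3913).
Solving (det = 11.7297): k = 1.06604, ln C = 0.33561, so C = exp(0.33561) = 1.39879.

k = 1.066, C = 1.399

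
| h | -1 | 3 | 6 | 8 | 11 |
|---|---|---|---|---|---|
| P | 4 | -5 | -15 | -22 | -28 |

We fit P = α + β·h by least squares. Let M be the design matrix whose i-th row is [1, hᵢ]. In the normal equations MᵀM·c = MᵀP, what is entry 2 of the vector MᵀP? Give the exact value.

-593

Entry 2 ↔ basis h, so (MᵀP)_{2} = Σᵢ (h)·Pᵢ = (-1)·(4) + (3)·(-5) + (6)·(-15) + (8)·(-22) + (11)·(-28) = -593.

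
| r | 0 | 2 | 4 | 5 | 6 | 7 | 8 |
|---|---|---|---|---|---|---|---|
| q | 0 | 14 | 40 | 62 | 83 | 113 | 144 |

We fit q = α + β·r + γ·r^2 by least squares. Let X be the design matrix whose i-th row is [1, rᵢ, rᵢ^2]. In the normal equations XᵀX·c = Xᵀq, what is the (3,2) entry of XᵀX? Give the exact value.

Row 3 ↔ basis r^2, column 2 ↔ basis r, so (XᵀX)_{3,2} = Σᵢ (r^2)·(r) = (0)·(0) + (4)·(2) + (16)·(4) + (25)·(5) + (36)·(6) + (49)·(7) + (64)·(8) = 1268.

1268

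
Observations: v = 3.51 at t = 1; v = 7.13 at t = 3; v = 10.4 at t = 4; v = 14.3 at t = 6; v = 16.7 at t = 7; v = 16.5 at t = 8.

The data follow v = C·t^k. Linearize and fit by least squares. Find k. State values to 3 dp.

k = 0.786

Taking logs, ln v = k·ln t + ln C, so regress ln v on ln t.
Σln t = 8.3020, Σ(ln t)² = 14.4498, Σln v = 13.8408, Σln t·ln v = 21.4790.
Equations: 14.4498·k + 8.3020·ln C = 21.4790;  8.3020·k + 6·ln C = 13.8408.
Slope k = (n·Σln t·ln v − Σln t·Σln v)/(n·Σ(ln t)² − (Σln t)²) = (6·21.4790 − 8.3020·13.8408)/17.7753 = 0.78578; ln C = (Σln v − k·Σln t)/n = 1.21954.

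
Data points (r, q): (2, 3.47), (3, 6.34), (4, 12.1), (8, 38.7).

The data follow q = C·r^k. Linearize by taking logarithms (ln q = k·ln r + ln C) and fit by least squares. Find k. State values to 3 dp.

k = 1.764

Taking logs, ln q = k·ln r + ln C, so regress ln q on ln r.
AᵀA = [[7.9333, 5.2575]; [5.2575, 4]], rhs = [13.9498, 9.2401]ᵀ  (here Σln r = 5.2575, Σ(ln r)² = 7.9333, Σln q = 9.2401, Σln r·ln q = 13.9498).
Δ = 7.9333·4 − (5.2575)² = 4.0919; k = (13.9498·4 − 5.2575·9.2401)/4.0919 = 1.76435, ln C = (7.9333·9.2401 − 5.2575·13.9498)/4.0919 = -0.00900.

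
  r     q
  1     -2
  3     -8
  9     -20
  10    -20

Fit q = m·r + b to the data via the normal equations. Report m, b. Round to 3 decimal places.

From the data, Σr·r = 191, Σr = 23, Σ1 = 4.
Moment sums: Σr·q = -406, Σq = -50.
Eliminating b: 4·(row 1) − 23·(row 2) gives 235·m = 4·(-406) − 23·(-50) = -474, so m = -474/235.
Then b = ((-50) − 23·(-474/235))/4 = -212/235.

m = -2.017, b = -0.902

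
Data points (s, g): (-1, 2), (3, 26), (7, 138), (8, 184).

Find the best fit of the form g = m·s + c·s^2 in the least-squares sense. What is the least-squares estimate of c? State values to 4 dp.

c = 2.8548

Forming XᵀX = [[123, 881]; [881, 6579]] and Xᵀg = [2514, 18774]ᵀ gives XᵀX·[m, c]ᵀ = Xᵀg.
det = 123·6579 − 881² = 33056.
m = (2514·6579 − 881·18774)/33056 = -9/1033; c = (123·18774 − 881·2514)/33056 = 2949/1033.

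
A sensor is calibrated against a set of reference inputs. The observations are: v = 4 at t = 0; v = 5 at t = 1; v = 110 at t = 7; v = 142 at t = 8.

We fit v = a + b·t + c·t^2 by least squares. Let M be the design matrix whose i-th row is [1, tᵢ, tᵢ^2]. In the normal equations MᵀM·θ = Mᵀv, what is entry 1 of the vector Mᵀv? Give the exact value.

Entry 1 ↔ basis 1, so (Mᵀv)_{1} = Σᵢ vᵢ = (1)·(4) + (1)·(5) + (1)·(110) + (1)·(142) = 261.

261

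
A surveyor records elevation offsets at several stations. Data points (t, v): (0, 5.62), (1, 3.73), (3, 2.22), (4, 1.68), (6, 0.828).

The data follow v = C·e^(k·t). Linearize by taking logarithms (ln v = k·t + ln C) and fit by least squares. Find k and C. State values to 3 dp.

k = -0.308, C = 5.456

Linearized form: ln v = k·t + ln C. From the 5 transformed points,
Σt = 14.0000, Σ(t)² = 62.0000, Σln v = 4.1703, Σt·ln v = 4.6517.
Normal system: [[62.0000, 14.0000]; [14.0000, 5]]·[k, ln C]ᵀ = [4.6517, 4.1703]ᵀ.
Slope k = (n·Σt·ln v − Σt·Σln v)/(n·Σ(t)² − (Σt)²) = (5·4.6517 − 14.0000·4.1703)/114.0000 = -0.30812; ln C = (Σln v − k·Σt)/n = 1.69680, so C = exp(1.69680) = 5.45647.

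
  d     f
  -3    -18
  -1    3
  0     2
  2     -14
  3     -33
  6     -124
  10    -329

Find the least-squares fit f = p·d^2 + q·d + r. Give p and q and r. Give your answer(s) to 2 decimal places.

p = -3.06, q = -2.56, r = 2.49

Sums needed: Σd^2·d^2 = 11475, Σd^2·d = 1223, Σd^2 = 159, Σd·d = 159, Σd = 17, Σ1 = 7.
Right-hand side: Σd^2·f = -37876, Σd·f = -4110, Σf = -513.
So XᵀX·[p, q, r]ᵀ = Xᵀf: [[11475, 1223, 159]; [1223, 159, 17]; [159, 17, 7]]·[p, q, r]ᵀ = [-37876, -4110, -513]ᵀ.
Row-reducing yields p = -2415037/788578, q = -2018099/788578, r = 982718/394289.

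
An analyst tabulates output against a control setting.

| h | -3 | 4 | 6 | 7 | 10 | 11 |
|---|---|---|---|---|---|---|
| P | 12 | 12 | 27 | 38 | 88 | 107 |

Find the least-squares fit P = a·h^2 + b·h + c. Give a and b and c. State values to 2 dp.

Setting ∂/∂a … = 0 gives: 28675·a + 2927·b + 331·c = 24881;  2927·a + 331·b + 35·c = 2497;  331·a + 35·b + 6·c = 284.
(Σh^2·h^2 = 28675, Σh^2·h = 2927, Σh^2 = 331, Σh·h = 331, Σh = 35, Σ1 = 6, Σh^2·P = 24881, Σh·P = 2497, ΣP = 284.)
Row-reducing yields a = 41436/41075, b = -53302/41075, c = -30741/41075.

a = 1.01, b = -1.30, c = -0.75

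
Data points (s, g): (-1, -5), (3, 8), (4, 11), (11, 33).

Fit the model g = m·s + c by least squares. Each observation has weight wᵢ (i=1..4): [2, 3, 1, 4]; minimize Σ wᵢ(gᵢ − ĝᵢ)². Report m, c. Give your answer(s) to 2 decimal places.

Sums needed: Σwᵢ·s·s = 529, Σwᵢ·s = 55, Σwᵢ·1 = 10.
For XᵀWg: Σwᵢ·s·g = 1578, Σwᵢ·g = 157.
So XᵀWX·[m, c]ᵀ = XᵀWg: [[529, 55]; [55, 10]]·[m, c]ᵀ = [1578, 157]ᵀ.
det = 529·10 − 55² = 2265.
m = (1578·10 − 55·157)/2265 = 1429/453; c = (529·157 − 55·1578)/2265 = -3737/2265.

m = 3.15, c = -1.65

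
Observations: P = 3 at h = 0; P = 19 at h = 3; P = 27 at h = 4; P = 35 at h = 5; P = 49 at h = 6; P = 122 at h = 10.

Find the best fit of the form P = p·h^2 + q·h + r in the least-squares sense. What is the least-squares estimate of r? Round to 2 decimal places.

r = 3.64

Entries of MᵀM: Σh^2·h^2 = 12258, Σh^2·h = 1432, Σh^2 = 186, Σh·h = 186, Σh = 28, Σ1 = 6.
Moment sums: Σh^2·P = 15442, Σh·P = 1854, ΣP = 255.
MᵀM·[p, q, r]ᵀ = MᵀP becomes [[12258, 1432, 186]; [1432, 186, 28]; [186, 28, 6]]·[p, q, r]ᵀ = [15442, 1854, 255]ᵀ.
Row-reducing yields p = 63827/61692, q = 14955/10282, r = 224533/61692.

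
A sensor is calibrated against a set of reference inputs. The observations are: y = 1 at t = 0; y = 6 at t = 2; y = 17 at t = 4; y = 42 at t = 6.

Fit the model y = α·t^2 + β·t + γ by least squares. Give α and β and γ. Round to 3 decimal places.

α = 1.250, β = -0.800, γ = 1.400

Compute the Gram sums: Σt^2·t^2 = 1568, Σt^2·t = 288, Σt^2 = 56, Σt·t = 56, Σt = 12, Σ1 = 4.
And Σt^2·y = 1808, Σt·y = 332, Σy = 66.
Inverting the 3×3 Gram matrix, [α, β, γ]ᵀ = [5/4, -4/5, 7/5]ᵀ.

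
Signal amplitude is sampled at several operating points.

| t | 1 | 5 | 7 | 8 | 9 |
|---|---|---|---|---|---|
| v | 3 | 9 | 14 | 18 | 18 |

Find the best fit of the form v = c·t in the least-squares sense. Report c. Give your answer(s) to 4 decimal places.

c = 2.0545

The normal system AᵀA·[c]ᵀ = Aᵀv is [[220]]·[c]ᵀ = [452]ᵀ.
c = 452/220 = 2.05455.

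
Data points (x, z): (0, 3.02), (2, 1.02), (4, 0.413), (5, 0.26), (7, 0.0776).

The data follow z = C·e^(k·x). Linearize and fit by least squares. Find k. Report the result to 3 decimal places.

k = -0.512

Let Y = ln z. Fitting Y = k·x + ln C by least squares:
Sums: Σx = 18.0000, Σ(x)² = 94.0000, Σln z = -3.6625, Σx·ln z = -28.1263.
Normal system: [[94.0000, 18.0000]; [18.0000, 5]]·[k, ln C]ᵀ = [-28.1263, -3.6625]ᵀ.
Solving (det = 146.0000): k = -0.51169, ln C = 1.10957.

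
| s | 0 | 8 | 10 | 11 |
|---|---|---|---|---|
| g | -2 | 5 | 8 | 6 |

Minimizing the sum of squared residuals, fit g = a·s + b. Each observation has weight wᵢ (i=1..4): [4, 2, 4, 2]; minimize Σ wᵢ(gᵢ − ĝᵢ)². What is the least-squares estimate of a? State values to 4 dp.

Normal-equation sums: Σwᵢ·s·s = 770, Σwᵢ·s = 78, Σwᵢ·1 = 12.
Moment sums: Σwᵢ·s·g = 532, Σwᵢ·g = 46.
So AᵀWA·[a, b]ᵀ = AᵀWg: [[770, 78]; [78, 12]]·[a, b]ᵀ = [532, 46]ᵀ.
Eliminating b: 12·(row 1) − 78·(row 2) gives 3156·a = 12·532 − 78·46 = 2796, so a = 233/263.
Then b = (46 − 78·(233/263))/12 = -1519/789.

a = 0.8859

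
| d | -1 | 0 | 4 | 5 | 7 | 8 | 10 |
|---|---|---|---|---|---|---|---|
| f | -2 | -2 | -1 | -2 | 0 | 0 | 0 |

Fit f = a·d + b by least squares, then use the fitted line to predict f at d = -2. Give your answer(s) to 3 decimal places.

With design matrix M, MᵀM = [[255, 33]; [33, 7]] and Mᵀf = [-12, -7]ᵀ.
det = 255·7 − 33² = 696.
a = ((-12)·7 − 33·(-7))/696 = 49/232; b = (255·(-7) − 33·(-12))/696 = -463/232.
At d = -2: f̂ = (49/232)·(-2) + (-463/232)·(1) = -561/232.

f̂ = -2.418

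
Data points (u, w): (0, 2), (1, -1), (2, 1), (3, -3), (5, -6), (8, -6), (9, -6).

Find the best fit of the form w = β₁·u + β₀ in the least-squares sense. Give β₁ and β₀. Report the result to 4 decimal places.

β₁ = -0.8889, β₀ = 0.8413

Setting ∂/∂β₁ … = 0 gives: 184·β₁ + 28·β₀ = -140;  28·β₁ + 7·β₀ = -19.
(Σu·u = 184, Σu = 28, Σ1 = 7, Σu·w = -140, Σw = -19.)
Eliminating β₀: 7·(row 1) − 28·(row 2) gives 504·β₁ = 7·(-140) − 28·(-19) = -448, so β₁ = -8/9.
Then β₀ = ((-19) − 28·(-8/9))/7 = 53/63.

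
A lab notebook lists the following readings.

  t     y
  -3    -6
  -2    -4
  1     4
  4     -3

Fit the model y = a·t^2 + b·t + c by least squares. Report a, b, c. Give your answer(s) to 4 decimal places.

a = -0.6515, b = 1.2515, c = 2.6364

The normal equations are: 354·a + 30·b + 30·c = -114;  30·a + 30·b + 0·c = 18;  30·a + 0·b + 4·c = -9.
(Σt^2·t^2 = 354, Σt^2·t = 30, Σt^2 = 30, Σt·t = 30, Σt = 0, Σ1 = 4, Σt^2·y = -114, Σt·y = 18, Σy = -9.)
Inverting the 3×3 Gram matrix, [a, b, c]ᵀ = [-43/66, 413/330, 29/11]ᵀ.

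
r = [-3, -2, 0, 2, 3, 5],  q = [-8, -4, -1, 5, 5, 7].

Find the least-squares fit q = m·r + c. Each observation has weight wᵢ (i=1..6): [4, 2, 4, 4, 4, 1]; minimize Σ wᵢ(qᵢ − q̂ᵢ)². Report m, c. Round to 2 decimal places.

m = 2.10, c = -0.84

With design matrix M, MᵀWM = [[121, 9]; [9, 19]] and MᵀWq = [247, 3]ᵀ.
Δ = 121·19 − 9² = 2218.
m = (247·19 − 9·3)/2218 = 2333/1109; c = (121·3 − 9·247)/2218 = -930/1109.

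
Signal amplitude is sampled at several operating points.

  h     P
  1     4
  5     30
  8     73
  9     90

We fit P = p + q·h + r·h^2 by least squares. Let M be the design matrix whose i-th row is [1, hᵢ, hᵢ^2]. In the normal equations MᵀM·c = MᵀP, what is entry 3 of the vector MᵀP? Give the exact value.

Entry 3 ↔ basis h^2, so (MᵀP)_{3} = Σᵢ (h^2)·Pᵢ = (1)·(4) + (25)·(30) + (64)·(73) + (81)·(90) = 12716.

12716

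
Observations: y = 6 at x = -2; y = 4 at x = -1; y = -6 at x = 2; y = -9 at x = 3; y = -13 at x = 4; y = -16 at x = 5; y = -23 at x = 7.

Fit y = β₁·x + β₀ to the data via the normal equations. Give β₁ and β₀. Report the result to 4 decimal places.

β₁ = -3.2639, β₀ = 0.2500

Forming MᵀM = [[108, 18]; [18, 7]] and Mᵀy = [-348, -57]ᵀ gives MᵀM·[β₁, β₀]ᵀ = Mᵀy.
Δ = 108·7 − 18² = 432.
β₁ = ((-348)·7 − 18·(-57))/432 = -235/72; β₀ = (108·(-57) − 18·(-348))/432 = 1/4.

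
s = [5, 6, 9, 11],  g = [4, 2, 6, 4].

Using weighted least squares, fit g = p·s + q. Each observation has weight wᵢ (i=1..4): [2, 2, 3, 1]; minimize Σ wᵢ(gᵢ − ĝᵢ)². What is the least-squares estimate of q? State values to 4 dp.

q = 1.1250

Normal-equation sums: Σwᵢ·s·s = 486, Σwᵢ·s = 60, Σwᵢ·1 = 8.
Moment sums: Σwᵢ·s·g = 270, Σwᵢ·g = 34.
XᵀWX·[p, q]ᵀ = XᵀWg becomes [[486, 60]; [60, 8]]·[p, q]ᵀ = [270, 34]ᵀ.
Δ = 486·8 − 60² = 288.
p = (270·8 − 60·34)/288 = 5/12; q = (486·34 − 60·270)/288 = 9/8.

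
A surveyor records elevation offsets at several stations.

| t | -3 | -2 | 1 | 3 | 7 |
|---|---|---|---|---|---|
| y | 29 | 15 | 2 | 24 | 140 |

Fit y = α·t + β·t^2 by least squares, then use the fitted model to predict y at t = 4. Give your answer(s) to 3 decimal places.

Normal-equation sums: Σt·t = 72, Σt·t^2 = 336, Σt^2·t^2 = 2580.
Moment sums: Σt·y = 937, Σt^2·y = 7399.
Eliminating β: 2580·(row 1) − 336·(row 2) gives 72864·α = 2580·937 − 336·7399 = -68604, so α = -5717/6072.
Then β = (7399 − 336·(-5717/6072))/2580 = 9079/3036.
At t = 4: ŷ = (-5717/6072)·(4) + (9079/3036)·(16) = 22305/506.

ŷ = 44.081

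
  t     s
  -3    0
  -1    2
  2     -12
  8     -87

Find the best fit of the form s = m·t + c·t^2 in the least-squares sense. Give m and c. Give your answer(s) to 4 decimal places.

m = -3.1267, c = -0.9718

AᵀA·[m, c]ᵀ = Aᵀs reads: 78·m + 492·c = -722;  492·m + 4194·c = -5614.
Δ = 78·4194 − 492² = 85068.
m = ((-722)·4194 − 492·(-5614))/85068 = -22165/7089; c = (78·(-5614) − 492·(-722))/85068 = -6889/7089.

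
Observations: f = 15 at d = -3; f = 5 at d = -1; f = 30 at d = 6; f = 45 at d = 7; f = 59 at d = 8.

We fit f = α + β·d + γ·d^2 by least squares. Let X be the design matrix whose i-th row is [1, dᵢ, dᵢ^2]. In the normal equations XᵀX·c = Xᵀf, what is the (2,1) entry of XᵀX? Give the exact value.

17

Row 2 ↔ basis d, column 1 ↔ basis 1, so (XᵀX)_{2,1} = Σᵢ d = (-3)·(1) + (-1)·(1) + (6)·(1) + (7)·(1) + (8)·(1) = 17.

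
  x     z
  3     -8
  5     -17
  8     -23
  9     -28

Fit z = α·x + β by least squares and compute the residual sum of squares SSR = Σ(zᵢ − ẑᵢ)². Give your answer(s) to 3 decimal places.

With design matrix A, AᵀA = [[179, 25]; [25, 4]] and Aᵀz = [-545, -76]ᵀ.
Δ = 179·4 − 25² = 91.
α = ((-545)·4 − 25·(-76))/91 = -40/13; β = (179·(-76) − 25·(-545))/91 = 3/13.
Residuals: 1, -24/13, 18/13, -7/13; SSR = 86/13.

SSR = 6.615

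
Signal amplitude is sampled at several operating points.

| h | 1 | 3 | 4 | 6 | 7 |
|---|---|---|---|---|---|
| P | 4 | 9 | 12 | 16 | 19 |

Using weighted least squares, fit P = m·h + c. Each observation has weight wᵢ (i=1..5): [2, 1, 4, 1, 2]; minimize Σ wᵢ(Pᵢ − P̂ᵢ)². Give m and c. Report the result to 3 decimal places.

m = 2.472, c = 1.765

Entries of XᵀWX: Σwᵢ·h·h = 209, Σwᵢ·h = 41, Σwᵢ·1 = 10.
And Σwᵢ·h·P = 589, Σwᵢ·P = 119.
XᵀWX·[m, c]ᵀ = XᵀWP becomes [[209, 41]; [41, 10]]·[m, c]ᵀ = [589, 119]ᵀ.
det = 209·10 − 41² = 409.
m = (589·10 − 41·119)/409 = 1011/409; c = (209·119 − 41·589)/409 = 722/409.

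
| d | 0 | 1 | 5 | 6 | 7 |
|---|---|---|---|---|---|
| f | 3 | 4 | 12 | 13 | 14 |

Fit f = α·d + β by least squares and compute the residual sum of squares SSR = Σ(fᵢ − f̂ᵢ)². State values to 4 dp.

Compute the Gram sums: Σd·d = 111, Σd = 19, Σ1 = 5.
Right-hand side: Σd·f = 240, Σf = 46.
Determinant 111·5 − 19² = 194.
α = (240·5 − 19·46)/194 = 163/97; β = (111·46 − 19·240)/194 = 273/97.
Residuals: 18/97, -48/97, 76/97, 10/97, -56/97; SSR = 120/97.

SSR = 1.2371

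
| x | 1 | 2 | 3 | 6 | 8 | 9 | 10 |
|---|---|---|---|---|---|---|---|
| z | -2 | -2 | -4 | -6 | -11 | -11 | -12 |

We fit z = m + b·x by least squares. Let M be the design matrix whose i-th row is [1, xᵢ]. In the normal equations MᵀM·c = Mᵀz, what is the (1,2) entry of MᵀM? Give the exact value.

39

Row 1 ↔ basis 1, column 2 ↔ basis x, so (MᵀM)_{1,2} = Σᵢ x = (1)·(1) + (1)·(2) + (1)·(3) + (1)·(6) + (1)·(8) + (1)·(9) + (1)·(10) = 39.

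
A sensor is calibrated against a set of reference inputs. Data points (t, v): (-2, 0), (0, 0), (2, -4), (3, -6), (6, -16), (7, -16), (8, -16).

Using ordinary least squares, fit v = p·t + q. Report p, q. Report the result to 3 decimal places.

p = -1.949, q = -1.604

The normal system XᵀX·[p, q]ᵀ = Xᵀv is [[166, 24]; [24, 7]]·[p, q]ᵀ = [-362, -58]ᵀ.
Determinant 166·7 − 24² = 586.
p = ((-362)·7 − 24·(-58))/586 = -571/293; q = (166·(-58) − 24·(-362))/586 = -470/293.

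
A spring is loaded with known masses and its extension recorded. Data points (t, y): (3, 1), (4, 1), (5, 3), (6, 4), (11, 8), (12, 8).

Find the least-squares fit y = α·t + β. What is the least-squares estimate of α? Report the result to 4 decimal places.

Compute the Gram sums: Σt·t = 351, Σt = 41, Σ1 = 6.
Right-hand side: Σt·y = 230, Σy = 25.
AᵀA·[α, β]ᵀ = Aᵀy becomes [[351, 41]; [41, 6]]·[α, β]ᵀ = [230, 25]ᵀ.
Δ = 351·6 − 41² = 425.
α = (230·6 − 41·25)/425 = 71/85; β = (351·25 − 41·230)/425 = -131/85.

α = 0.8353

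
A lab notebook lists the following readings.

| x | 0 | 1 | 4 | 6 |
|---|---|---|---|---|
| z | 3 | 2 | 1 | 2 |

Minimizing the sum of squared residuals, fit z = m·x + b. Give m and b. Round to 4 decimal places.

With design matrix A, AᵀA = [[53, 11]; [11, 4]] and Aᵀz = [18, 8]ᵀ.
Determinant 53·4 − 11² = 91.
m = (18·4 − 11·8)/91 = -16/91; b = (53·8 − 11·18)/91 = 226/91.

m = -0.1758, b = 2.4835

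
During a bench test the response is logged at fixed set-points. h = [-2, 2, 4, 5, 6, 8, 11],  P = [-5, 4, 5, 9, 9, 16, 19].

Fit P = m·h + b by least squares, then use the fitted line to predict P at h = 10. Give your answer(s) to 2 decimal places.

Sums needed: Σh·h = 270, Σh = 34, Σ1 = 7.
Moment sums: Σh·P = 474, ΣP = 57.
Eliminating b: 7·(row 1) − 34·(row 2) gives 734·m = 7·474 − 34·57 = 1380, so m = 690/367.
Then b = (57 − 34·(690/367))/7 = -363/367.
At h = 10: P̂ = (690/367)·(10) + (-363/367)·(1) = 6537/367.

P̂ = 17.81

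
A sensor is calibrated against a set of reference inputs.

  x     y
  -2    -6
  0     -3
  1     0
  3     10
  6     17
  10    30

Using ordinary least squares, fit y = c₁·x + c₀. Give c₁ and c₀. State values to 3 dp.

c₁ = 3.125, c₀ = -1.375

Entries of MᵀM: Σx·x = 150, Σx = 18, Σ1 = 6.
And Σx·y = 444, Σy = 48.
Eliminating c₀: 6·(row 1) − 18·(row 2) gives 576·c₁ = 6·444 − 18·48 = 1800, so c₁ = 25/8.
Then c₀ = (48 − 18·(25/8))/6 = -11/8.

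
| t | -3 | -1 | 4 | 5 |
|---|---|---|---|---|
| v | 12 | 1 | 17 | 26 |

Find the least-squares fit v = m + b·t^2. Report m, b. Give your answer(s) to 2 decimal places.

m = 1.08, b = 1.01

Compute the Gram sums: Σ1 = 4, Σt^2 = 51, Σt^2·t^2 = 963.
Right-hand side: Σv = 56, Σt^2·v = 1031.
XᵀX·[m, b]ᵀ = Xᵀv becomes [[4, 51]; [51, 963]]·[m, b]ᵀ = [56, 1031]ᵀ.
Δ = 4·963 − 51² = 1251.
m = (56·963 − 51·1031)/1251 = 449/417; b = (4·1031 − 51·56)/1251 = 1268/1251.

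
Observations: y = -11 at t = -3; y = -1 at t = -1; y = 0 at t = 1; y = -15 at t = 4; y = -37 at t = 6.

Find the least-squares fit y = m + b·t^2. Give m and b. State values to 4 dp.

MᵀM·[m, b]ᵀ = Mᵀy reads: 5·m + 63·b = -64;  63·m + 1635·b = -1672.
det = 5·1635 − 63² = 4206.
m = ((-64)·1635 − 63·(-1672))/4206 = 116/701; b = (5·(-1672) − 63·(-64))/4206 = -2164/2103.

m = 0.1655, b = -1.0290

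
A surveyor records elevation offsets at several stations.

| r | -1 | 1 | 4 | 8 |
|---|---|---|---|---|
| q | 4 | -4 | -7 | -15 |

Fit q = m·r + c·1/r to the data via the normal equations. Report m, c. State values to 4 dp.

The normal system MᵀM·[m, c]ᵀ = Mᵀq is [[82, 4]; [4, 133/64]]·[m, c]ᵀ = [-156, -93/8]ᵀ.
Δ = 82·(133/64) − 4² = 4941/32.
m = ((-156)·(133/64) − 4·(-93/8))/(4941/32) = -2962/1647; c = (82·(-93/8) − 4·(-156))/(4941/32) = -3512/1647.

m = -1.7984, c = -2.1324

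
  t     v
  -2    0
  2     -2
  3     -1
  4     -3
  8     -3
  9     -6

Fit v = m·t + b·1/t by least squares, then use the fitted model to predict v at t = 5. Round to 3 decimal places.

v̂ = -2.716

Normal-equation sums: Σt·t = 178, Σt·1/t = 6, Σ1/t·1/t = 3637/5184.
Moment sums: Σt·v = -97, Σ1/t·v = -25/8.
Normal equations: [[178, 6]; [6, 3637/5184]]·[m, b]ᵀ = [-97, -25/8]ᵀ.
Eliminating b: (3637/5184)·(row 1) − 6·(row 2) gives (230381/2592)·m = (3637/5184)·(-97) − 6·(-25/8) = -255589/5184, so m = -255589/460762.
Then b = ((-25/8) − 6·(-255589/460762))/(3637/5184) = 66744/230381.
At t = 5: v̂ = (-255589/460762)·(5) + (66744/230381)·(1/5) = -6256237/2303810.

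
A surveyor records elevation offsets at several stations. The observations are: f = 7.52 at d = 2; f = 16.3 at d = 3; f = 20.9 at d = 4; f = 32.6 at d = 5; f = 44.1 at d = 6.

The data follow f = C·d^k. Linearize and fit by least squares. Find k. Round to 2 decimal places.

k = 1.56

Linearized form: ln f = k·ln d + ln C. From the 5 transformed points,
AᵀA = [[9.4099, 6.5793]; [6.5793, 5]], rhs = [21.0711, 15.1193]ᵀ  (here Σln d = 6.5793, Σ(ln d)² = 9.4099, Σln f = 15.1193, Σln d·ln f = 21.0711).
Solving (det = 3.7630): k = 1.56312, ln C = 0.96701.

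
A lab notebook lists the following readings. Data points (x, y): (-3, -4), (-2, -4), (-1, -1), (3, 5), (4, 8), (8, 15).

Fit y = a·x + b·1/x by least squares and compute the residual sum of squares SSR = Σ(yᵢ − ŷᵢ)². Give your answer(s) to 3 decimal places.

SSR = 2.889

Normal-equation sums: Σx·x = 103, Σx·1/x = 6, Σ1/x·1/x = 893/576.
And Σx·y = 188, Σ1/x·y = 79/8.
Determinant 103·(893/576) − 6² = 71243/576.
a = (188·(893/576) − 6·(79/8))/(71243/576) = 133756/71243; b = (103·(79/8) − 6·188)/(71243/576) = -63864/71243.
Residuals: 95008/71243, -49392/71243, -1351/71243, -23765/71243, 50886/71243, 6580/71243; SSR = 205850/71243.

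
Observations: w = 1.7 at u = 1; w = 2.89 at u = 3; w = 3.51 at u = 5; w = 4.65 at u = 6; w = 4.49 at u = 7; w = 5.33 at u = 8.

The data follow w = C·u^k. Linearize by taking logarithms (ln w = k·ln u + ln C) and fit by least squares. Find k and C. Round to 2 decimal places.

Linearized form: ln w = k·ln u + ln C. From the 6 transformed points,
AᵀA = [[15.1183, 8.5252]; [8.5252, 6]], rhs = [12.3425, 7.5596]ᵀ  (here Σln u = 8.5252, Σ(ln u)² = 15.1183, Σln w = 7.5596, Σln u·ln w = 12.3425).
Solving (det = 18.0313): k = 0.53289, ln C = 0.50277, so C = exp(0.50277) = 1.65329.

k = 0.53, C = 1.65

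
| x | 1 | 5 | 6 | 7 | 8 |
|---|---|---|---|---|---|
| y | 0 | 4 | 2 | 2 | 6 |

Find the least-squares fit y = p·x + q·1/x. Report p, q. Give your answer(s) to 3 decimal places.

Setting ∂/∂p … = 0 gives: 175·p + 5·q = 94;  5·p + (778849/705600)·q = 911/420.
(Σx·x = 175, Σx·1/x = 5, Σ1/x·1/x = 778849/705600, Σx·y = 94, Σ1/x·y = 911/420.)
det = 175·(778849/705600) − 5² = 678049/4032.
p = (94·(778849/705600) − 5·(911/420))/(678049/4032) = 65559406/118658575; q = (175·(911/420) − 5·94)/(678049/4032) = -364560/678049.

p = 0.553, q = -0.538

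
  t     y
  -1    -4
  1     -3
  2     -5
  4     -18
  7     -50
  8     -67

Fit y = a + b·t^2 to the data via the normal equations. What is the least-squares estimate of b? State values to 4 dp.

The normal equations are: 6·a + 135·b = -147;  135·a + 6771·b = -7053.
Determinant 6·6771 − 135² = 22401.
a = ((-147)·6771 − 135·(-7053))/22401 = -4798/2489; b = (6·(-7053) − 135·(-147))/22401 = -2497/2489.

b = -1.0032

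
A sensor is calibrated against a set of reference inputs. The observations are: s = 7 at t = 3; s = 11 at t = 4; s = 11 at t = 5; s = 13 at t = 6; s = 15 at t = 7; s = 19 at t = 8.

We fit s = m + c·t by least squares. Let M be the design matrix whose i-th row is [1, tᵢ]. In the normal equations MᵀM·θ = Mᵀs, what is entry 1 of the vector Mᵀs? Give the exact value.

Entry 1 ↔ basis 1, so (Mᵀs)_{1} = Σᵢ sᵢ = (1)·(7) + (1)·(11) + (1)·(11) + (1)·(13) + (1)·(15) + (1)·(19) = 76.

76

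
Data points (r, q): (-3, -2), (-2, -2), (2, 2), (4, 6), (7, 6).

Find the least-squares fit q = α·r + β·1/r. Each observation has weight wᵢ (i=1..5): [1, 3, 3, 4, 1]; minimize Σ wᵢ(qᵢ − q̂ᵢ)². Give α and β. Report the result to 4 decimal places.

The normal equations are: 146·α + 12·β = 168;  12·α + (3319/1764)·β = 284/21.
(Σwᵢ·r·r = 146, Σwᵢ·r·1/r = 12, Σwᵢ·1/r·1/r = 3319/1764, Σwᵢ·r·q = 168, Σwᵢ·1/r·q = 284/21.)
Eliminating β: (3319/1764)·(row 1) − 12·(row 2) gives (115279/882)·α = (3319/1764)·168 − 12·(284/21) = 3230/21, so α = 135660/115279.
Then β = ((284/21) − 12·(135660/115279))/(3319/1764) = -36624/115279.

α = 1.1768, β = -0.3177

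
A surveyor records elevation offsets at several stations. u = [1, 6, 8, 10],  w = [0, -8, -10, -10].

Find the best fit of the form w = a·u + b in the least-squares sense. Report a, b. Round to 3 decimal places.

MᵀM·[a, b]ᵀ = Mᵀw reads: 201·a + 25·b = -228;  25·a + 4·b = -28.
(Σu·u = 201, Σu = 25, Σ1 = 4, Σu·w = -228, Σw = -28.)
Determinant 201·4 − 25² = 179.
a = ((-228)·4 − 25·(-28))/179 = -212/179; b = (201·(-28) − 25·(-228))/179 = 72/179.

a = -1.184, b = 0.402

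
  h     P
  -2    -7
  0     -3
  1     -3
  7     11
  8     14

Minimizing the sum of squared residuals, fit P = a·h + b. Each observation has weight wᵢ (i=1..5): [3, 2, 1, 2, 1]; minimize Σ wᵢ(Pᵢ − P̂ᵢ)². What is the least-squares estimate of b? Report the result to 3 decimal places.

b = -3.215

Normal-equation sums: Σwᵢ·h·h = 175, Σwᵢ·h = 17, Σwᵢ·1 = 9.
Right-hand side: Σwᵢ·h·P = 305, Σwᵢ·P = 6.
Δ = 175·9 − 17² = 1286.
a = (305·9 − 17·6)/1286 = 2643/1286; b = (175·6 − 17·305)/1286 = -4135/1286.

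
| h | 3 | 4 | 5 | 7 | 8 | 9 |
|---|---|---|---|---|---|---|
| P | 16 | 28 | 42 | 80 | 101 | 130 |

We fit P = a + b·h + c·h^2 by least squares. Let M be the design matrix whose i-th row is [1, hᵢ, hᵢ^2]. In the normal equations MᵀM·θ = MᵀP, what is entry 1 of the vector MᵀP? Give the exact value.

Entry 1 ↔ basis 1, so (MᵀP)_{1} = Σᵢ Pᵢ = (1)·(16) + (1)·(28) + (1)·(42) + (1)·(80) + (1)·(101) + (1)·(130) = 397.

397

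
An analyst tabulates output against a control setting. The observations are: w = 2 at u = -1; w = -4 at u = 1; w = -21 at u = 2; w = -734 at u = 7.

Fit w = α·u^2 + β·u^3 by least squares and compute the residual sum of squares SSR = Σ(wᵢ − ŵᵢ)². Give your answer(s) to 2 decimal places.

With design matrix X, XᵀX = [[2419, 16839]; [16839, 117715]] and Xᵀw = [-36052, -251936]ᵀ.
Determinant 2419·117715 − 16839² = 1200664.
α = ((-36052)·117715 − 16839·(-251936))/1200664 = -377719/300166; β = (2419·(-251936) − 16839·(-36052))/1200664 = -588389/300166.
Residuals: 194831/150083, -117278/150083, -42749/150083, 1907/150083; SSR = 356765/150083.

SSR = 2.38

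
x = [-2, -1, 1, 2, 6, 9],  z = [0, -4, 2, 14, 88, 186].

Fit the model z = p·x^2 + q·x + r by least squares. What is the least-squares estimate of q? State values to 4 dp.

q = 3.2889

Normal-equation sums: Σx^2·x^2 = 7891, Σx^2·x = 945, Σx^2 = 127, Σx·x = 127, Σx = 15, Σ1 = 6.
And Σx^2·z = 18288, Σx·z = 2236, Σz = 286.
Solving the 3×3 system (Gaussian elimination) gives p = 105409/53923, q = 177349/53923, r = -104200/53923.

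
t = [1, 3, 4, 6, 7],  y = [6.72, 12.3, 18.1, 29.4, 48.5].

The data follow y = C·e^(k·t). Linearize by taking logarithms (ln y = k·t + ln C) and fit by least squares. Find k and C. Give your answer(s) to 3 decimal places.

Let Y = ln y. Fitting Y = k·t + ln C by least squares:
XᵀX = [[111.0000, 21.0000]; [21.0000, 5]], rhs = [68.4744, 14.5732]ᵀ  (here Σt = 21.0000, Σ(t)² = 111.0000, Σln y = 14.5732, Σt·ln y = 68.4744).
Slope k = (n·Σt·ln y − Σt·Σln y)/(n·Σ(t)² − (Σt)²) = (5·68.4744 − 21.0000·14.5732)/114.0000 = 0.31874; ln C = (Σln y − k·Σt)/n = 1.57594, so C = exp(1.57594) = 4.83528.

k = 0.319, C = 4.835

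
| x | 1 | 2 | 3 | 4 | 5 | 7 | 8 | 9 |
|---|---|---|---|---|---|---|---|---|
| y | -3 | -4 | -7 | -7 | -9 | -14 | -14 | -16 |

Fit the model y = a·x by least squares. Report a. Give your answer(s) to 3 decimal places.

a = -1.843

Sums needed: Σx·x = 249.
Moment sums: Σx·y = -459.
So AᵀA·[a]ᵀ = Aᵀy: [[249]]·[a]ᵀ = [-459]ᵀ.
a = (-459)/249 = -1.84337.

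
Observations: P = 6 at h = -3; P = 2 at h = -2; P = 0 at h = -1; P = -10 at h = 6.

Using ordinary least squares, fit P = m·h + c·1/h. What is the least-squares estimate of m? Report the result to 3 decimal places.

m = -1.782

The normal system AᵀA·[m, c]ᵀ = AᵀP is [[50, 4]; [4, 25/18]]·[m, c]ᵀ = [-82, -14/3]ᵀ.
Δ = 50·(25/18) − 4² = 481/9.
m = ((-82)·(25/18) − 4·(-14/3))/(481/9) = -857/481; c = (50·(-14/3) − 4·(-82))/(481/9) = 852/481.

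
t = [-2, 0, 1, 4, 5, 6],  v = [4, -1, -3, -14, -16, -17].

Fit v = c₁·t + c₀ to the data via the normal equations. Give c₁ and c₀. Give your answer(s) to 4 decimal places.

c₁ = -2.8243, c₀ = -1.2432

From the data, Σt·t = 82, Σt = 14, Σ1 = 6.
And Σt·v = -249, Σv = -47.
AᵀA·[c₁, c₀]ᵀ = Aᵀv becomes [[82, 14]; [14, 6]]·[c₁, c₀]ᵀ = [-249, -47]ᵀ.
Δ = 82·6 − 14² = 296.
c₁ = ((-249)·6 − 14·(-47))/296 = -209/74; c₀ = (82·(-47) − 14·(-249))/296 = -46/37.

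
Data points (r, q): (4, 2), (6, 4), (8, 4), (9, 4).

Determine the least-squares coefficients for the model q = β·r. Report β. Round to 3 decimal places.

Sums needed: Σr·r = 197.
Right-hand side: Σr·q = 100.
MᵀM·[β]ᵀ = Mᵀq becomes [[197]]·[β]ᵀ = [100]ᵀ.
β = 100/197 = 0.507614.

β = 0.508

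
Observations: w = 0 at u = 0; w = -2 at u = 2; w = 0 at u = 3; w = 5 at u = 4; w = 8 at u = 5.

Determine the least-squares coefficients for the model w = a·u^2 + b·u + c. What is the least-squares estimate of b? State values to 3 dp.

b = -2.216

Compute the Gram sums: Σu^2·u^2 = 978, Σu^2·u = 224, Σu^2 = 54, Σu·u = 54, Σu = 14, Σ1 = 5.
And Σu^2·w = 272, Σu·w = 56, Σw = 11.
Normal equations: [[978, 224, 54]; [224, 54, 14]; [54, 14, 5]]·[a, b, c]ᵀ = [272, 56, 11]ᵀ.
Solving the 3×3 system (Gaussian elimination) gives a = 541/679, b = -215/97, c = -135/679.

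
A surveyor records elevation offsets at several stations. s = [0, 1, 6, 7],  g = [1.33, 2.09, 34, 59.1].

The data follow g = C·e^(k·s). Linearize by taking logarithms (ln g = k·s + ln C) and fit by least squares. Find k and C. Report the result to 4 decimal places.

Linearized form: ln g = k·s + ln C. From the 4 transformed points,
AᵀA = [[86.0000, 14.0000]; [14.0000, 4]], rhs = [50.4499, 8.6279]ᵀ  (here Σs = 14.0000, Σ(s)² = 86.0000, Σln g = 8.6279, Σs·ln g = 50.4499).
Slope k = (n·Σs·ln g − Σs·Σln g)/(n·Σ(s)² − (Σs)²) = (4·50.4499 − 14.0000·8.6279)/148.0000 = 0.54736; ln C = (Σln g − k·Σs)/n = 0.24124, so C = exp(0.24124) = 1.27282.

k = 0.5474, C = 1.2728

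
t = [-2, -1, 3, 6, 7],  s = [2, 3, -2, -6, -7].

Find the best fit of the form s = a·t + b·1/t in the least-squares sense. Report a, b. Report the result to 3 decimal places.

Setting ∂/∂a … = 0 gives: 99·a + 5·b = -98;  5·a + (1243/882)·b = -20/3.
Eliminating b: (1243/882)·(row 1) − 5·(row 2) gives (11223/98)·a = (1243/882)·(-98) − 5·(-20/3) = -943/9, so a = -92414/101007.
Then b = ((-20/3) − 5·(-92414/101007))/(1243/882) = -16660/11223.

a = -0.915, b = -1.484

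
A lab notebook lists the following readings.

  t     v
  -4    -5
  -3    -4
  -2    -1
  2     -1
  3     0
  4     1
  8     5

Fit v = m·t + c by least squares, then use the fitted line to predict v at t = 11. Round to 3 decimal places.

The normal equations are: 122·m + 8·c = 76;  8·m + 7·c = -5.
Eliminating c: 7·(row 1) − 8·(row 2) gives 790·m = 7·76 − 8·(-5) = 572, so m = 286/395.
Then c = ((-5) − 8·(286/395))/7 = -609/395.
At t = 11: v̂ = (286/395)·(11) + (-609/395)·(1) = 2537/395.

v̂ = 6.423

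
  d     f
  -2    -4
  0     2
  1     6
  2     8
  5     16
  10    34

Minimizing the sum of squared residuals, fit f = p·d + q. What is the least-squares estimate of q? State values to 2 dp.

q = 2.02

Sums needed: Σd·d = 134, Σd = 16, Σ1 = 6.
Moment sums: Σd·f = 450, Σf = 62.
Eliminating q: 6·(row 1) − 16·(row 2) gives 548·p = 6·450 − 16·62 = 1708, so p = 427/137.
Then q = (62 − 16·(427/137))/6 = 277/137.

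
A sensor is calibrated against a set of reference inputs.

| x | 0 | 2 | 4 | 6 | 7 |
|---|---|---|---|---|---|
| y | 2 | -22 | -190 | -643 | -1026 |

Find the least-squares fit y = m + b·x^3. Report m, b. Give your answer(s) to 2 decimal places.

AᵀA·[m, b]ᵀ = Aᵀy reads: 5·m + 631·b = -1879;  631·m + 168465·b = -503142.
Eliminating b: 168465·(row 1) − 631·(row 2) gives 444164·m = 168465·(-1879) − 631·(-503142) = 936867, so m = 936867/444164.
Then b = ((-503142) − 631·(936867/444164))/168465 = -1330061/444164.

m = 2.11, b = -2.99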